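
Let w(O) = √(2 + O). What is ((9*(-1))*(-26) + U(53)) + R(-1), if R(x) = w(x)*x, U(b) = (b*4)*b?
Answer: 11469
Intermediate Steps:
U(b) = 4*b² (U(b) = (4*b)*b = 4*b²)
R(x) = x*√(2 + x) (R(x) = √(2 + x)*x = x*√(2 + x))
((9*(-1))*(-26) + U(53)) + R(-1) = ((9*(-1))*(-26) + 4*53²) - √(2 - 1) = (-9*(-26) + 4*2809) - √1 = (234 + 11236) - 1*1 = 11470 - 1 = 11469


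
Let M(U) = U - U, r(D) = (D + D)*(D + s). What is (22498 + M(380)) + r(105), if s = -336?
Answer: -26012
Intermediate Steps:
r(D) = 2*D*(-336 + D) (r(D) = (D + D)*(D - 336) = (2*D)*(-336 + D) = 2*D*(-336 + D))
M(U) = 0
(22498 + M(380)) + r(105) = (22498 + 0) + 2*105*(-336 + 105) = 22498 + 2*105*(-231) = 22498 - 48510 = -26012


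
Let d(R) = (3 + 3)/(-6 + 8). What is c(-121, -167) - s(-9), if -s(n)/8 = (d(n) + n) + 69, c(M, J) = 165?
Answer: 669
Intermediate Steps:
d(R) = 3 (d(R) = 6/2 = 6*(½) = 3)
s(n) = -576 - 8*n (s(n) = -8*((3 + n) + 69) = -8*(72 + n) = -576 - 8*n)
c(-121, -167) - s(-9) = 165 - (-576 - 8*(-9)) = 165 - (-576 + 72) = 165 - 1*(-504) = 165 + 504 = 669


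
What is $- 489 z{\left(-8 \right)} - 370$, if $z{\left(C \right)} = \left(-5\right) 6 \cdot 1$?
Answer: $14300$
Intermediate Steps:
$z{\left(C \right)} = -30$ ($z{\left(C \right)} = \left(-30\right) 1 = -30$)
$- 489 z{\left(-8 \right)} - 370 = \left(-489\right) \left(-30\right) - 370 = 14670 - 370 = 14300$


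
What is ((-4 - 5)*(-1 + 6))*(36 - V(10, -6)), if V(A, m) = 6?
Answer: -1350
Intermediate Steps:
((-4 - 5)*(-1 + 6))*(36 - V(10, -6)) = ((-4 - 5)*(-1 + 6))*(36 - 1*6) = (-9*5)*(36 - 6) = -45*30 = -1350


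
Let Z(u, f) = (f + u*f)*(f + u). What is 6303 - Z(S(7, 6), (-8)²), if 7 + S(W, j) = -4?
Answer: 40223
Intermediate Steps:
S(W, j) = -11 (S(W, j) = -7 - 4 = -11)
Z(u, f) = (f + u)*(f + f*u) (Z(u, f) = (f + f*u)*(f + u) = (f + u)*(f + f*u))
6303 - Z(S(7, 6), (-8)²) = 6303 - (-8)²*((-8)² - 11 + (-11)² + (-8)²*(-11)) = 6303 - 64*(64 - 11 + 121 + 64*(-11)) = 6303 - 64*(64 - 11 + 121 - 704) = 6303 - 64*(-530) = 6303 - 1*(-33920) = 6303 + 33920 = 40223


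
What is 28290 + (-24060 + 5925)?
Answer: 10155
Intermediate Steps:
28290 + (-24060 + 5925) = 28290 - 18135 = 10155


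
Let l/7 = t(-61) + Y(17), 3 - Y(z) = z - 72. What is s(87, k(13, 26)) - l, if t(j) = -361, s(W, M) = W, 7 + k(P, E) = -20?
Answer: 2208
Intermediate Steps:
k(P, E) = -27 (k(P, E) = -7 - 20 = -27)
Y(z) = 75 - z (Y(z) = 3 - (z - 72) = 3 - (-72 + z) = 3 + (72 - z) = 75 - z)
l = -2121 (l = 7*(-361 + (75 - 1*17)) = 7*(-361 + (75 - 17)) = 7*(-361 + 58) = 7*(-303) = -2121)
s(87, k(13, 26)) - l = 87 - 1*(-2121) = 87 + 2121 = 2208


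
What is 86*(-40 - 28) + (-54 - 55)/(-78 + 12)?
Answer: -385859/66 ≈ -5846.4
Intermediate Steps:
86*(-40 - 28) + (-54 - 55)/(-78 + 12) = 86*(-68) - 109/(-66) = -5848 - 109*(-1/66) = -5848 + 109/66 = -385859/66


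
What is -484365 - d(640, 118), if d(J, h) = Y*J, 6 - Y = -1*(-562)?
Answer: -128525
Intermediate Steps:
Y = -556 (Y = 6 - (-1)*(-562) = 6 - 1*562 = 6 - 562 = -556)
d(J, h) = -556*J
-484365 - d(640, 118) = -484365 - (-556)*640 = -484365 - 1*(-355840) = -484365 + 355840 = -128525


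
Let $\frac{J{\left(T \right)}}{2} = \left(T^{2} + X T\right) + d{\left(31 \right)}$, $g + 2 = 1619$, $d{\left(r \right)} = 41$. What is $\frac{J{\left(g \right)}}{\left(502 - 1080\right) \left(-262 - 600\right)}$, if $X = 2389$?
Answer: $\frac{6477743}{249118} \approx 26.003$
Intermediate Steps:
$g = 1617$ ($g = -2 + 1619 = 1617$)
$J{\left(T \right)} = 82 + 2 T^{2} + 4778 T$ ($J{\left(T \right)} = 2 \left(\left(T^{2} + 2389 T\right) + 41\right) = 2 \left(41 + T^{2} + 2389 T\right) = 82 + 2 T^{2} + 4778 T$)
$\frac{J{\left(g \right)}}{\left(502 - 1080\right) \left(-262 - 600\right)} = \frac{82 + 2 \cdot 1617^{2} + 4778 \cdot 1617}{\left(502 - 1080\right) \left(-262 - 600\right)} = \frac{82 + 2 \cdot 2614689 + 7726026}{\left(-578\right) \left(-262 - 600\right)} = \frac{82 + 5229378 + 7726026}{\left(-578\right) \left(-862\right)} = \frac{12955486}{498236} = 12955486 \cdot \frac{1}{498236} = \frac{6477743}{249118}$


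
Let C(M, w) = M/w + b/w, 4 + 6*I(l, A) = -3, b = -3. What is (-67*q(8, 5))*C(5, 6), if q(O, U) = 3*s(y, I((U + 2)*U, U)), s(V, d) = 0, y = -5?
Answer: 0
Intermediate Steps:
I(l, A) = -7/6 (I(l, A) = -2/3 + (1/6)*(-3) = -2/3 - 1/2 = -7/6)
q(O, U) = 0 (q(O, U) = 3*0 = 0)
C(M, w) = -3/w + M/w (C(M, w) = M/w - 3/w = -3/w + M/w)
(-67*q(8, 5))*C(5, 6) = (-67*0)*((-3 + 5)/6) = 0*((1/6)*2) = 0*(1/3) = 0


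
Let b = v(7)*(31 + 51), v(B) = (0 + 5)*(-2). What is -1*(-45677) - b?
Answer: 46497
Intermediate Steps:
v(B) = -10 (v(B) = 5*(-2) = -10)
b = -820 (b = -10*(31 + 51) = -10*82 = -820)
-1*(-45677) - b = -1*(-45677) - 1*(-820) = 45677 + 820 = 46497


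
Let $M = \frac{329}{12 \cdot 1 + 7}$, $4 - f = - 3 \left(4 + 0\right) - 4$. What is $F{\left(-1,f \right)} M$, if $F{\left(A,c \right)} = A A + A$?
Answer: $0$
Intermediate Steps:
$f = 20$ ($f = 4 - \left(- 3 \left(4 + 0\right) - 4\right) = 4 - \left(\left(-3\right) 4 - 4\right) = 4 - \left(-12 - 4\right) = 4 - -16 = 4 + 16 = 20$)
$F{\left(A,c \right)} = A + A^{2}$ ($F{\left(A,c \right)} = A^{2} + A = A + A^{2}$)
$M = \frac{329}{19}$ ($M = \frac{329}{12 + 7} = \frac{329}{19} \approx 17.316$)
$F{\left(-1,f \right)} M = - (1 - 1) \frac{329}{19} = \left(-1\right) 0 \cdot \frac{329}{19} = 0 \cdot \frac{329}{19} = 0$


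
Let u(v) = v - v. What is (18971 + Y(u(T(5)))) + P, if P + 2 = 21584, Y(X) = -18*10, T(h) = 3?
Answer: 40373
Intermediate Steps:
u(v) = 0
Y(X) = -180
P = 21582 (P = -2 + 21584 = 21582)
(18971 + Y(u(T(5)))) + P = (18971 - 180) + 21582 = 18791 + 21582 = 40373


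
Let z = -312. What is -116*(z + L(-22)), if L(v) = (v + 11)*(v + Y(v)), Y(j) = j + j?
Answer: -48024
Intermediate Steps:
Y(j) = 2*j
L(v) = 3*v*(11 + v) (L(v) = (v + 11)*(v + 2*v) = (11 + v)*(3*v) = 3*v*(11 + v))
-116*(z + L(-22)) = -116*(-312 + 3*(-22)*(11 - 22)) = -116*(-312 + 3*(-22)*(-11)) = -116*(-312 + 726) = -116*414 = -48024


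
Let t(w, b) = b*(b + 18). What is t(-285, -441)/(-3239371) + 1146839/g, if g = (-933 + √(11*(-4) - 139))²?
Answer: (-348089238*√183 + 3552687506111*I)/(19436226*(311*√183 + 145051*I)) ≈ 1.259 + 0.038188*I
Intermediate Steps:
t(w, b) = b*(18 + b)
g = (-933 + I*√183)² (g = (-933 + √(-44 - 139))² = (-933 + √(-183))² = (-933 + I*√183)² ≈ 8.7031e+5 - 25243.0*I)
t(-285, -441)/(-3239371) + 1146839/g = -441*(18 - 441)/(-3239371) + 1146839/((933 - I*√183)²) = -441*(-423)*(-1/3239371) + 1146839/(933 - I*√183)² = 186543*(-1/3239371) + 1146839/(933 - I*√183)² = -186543/3239371 + 1146839/(933 - I*√183)²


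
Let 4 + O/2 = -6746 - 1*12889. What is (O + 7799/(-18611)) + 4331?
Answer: -650406416/18611 ≈ -34947.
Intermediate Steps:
O = -39278 (O = -8 + 2*(-6746 - 1*12889) = -8 + 2*(-6746 - 12889) = -8 + 2*(-19635) = -8 - 39270 = -39278)
(O + 7799/(-18611)) + 4331 = (-39278 + 7799/(-18611)) + 4331 = (-39278 + 7799*(-1/18611)) + 4331 = (-39278 - 7799/18611) + 4331 = -731010657/18611 + 4331 = -650406416/18611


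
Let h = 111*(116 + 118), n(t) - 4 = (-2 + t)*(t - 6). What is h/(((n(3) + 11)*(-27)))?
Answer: -481/6 ≈ -80.167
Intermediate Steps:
n(t) = 4 + (-6 + t)*(-2 + t) (n(t) = 4 + (-2 + t)*(t - 6) = 4 + (-2 + t)*(-6 + t) = 4 + (-6 + t)*(-2 + t))
h = 25974 (h = 111*234 = 25974)
h/(((n(3) + 11)*(-27))) = 25974/((((16 + 3**2 - 8*3) + 11)*(-27))) = 25974/((((16 + 9 - 24) + 11)*(-27))) = 25974/(((1 + 11)*(-27))) = 25974/((12*(-27))) = 25974/(-324) = 25974*(-1/324) = -481/6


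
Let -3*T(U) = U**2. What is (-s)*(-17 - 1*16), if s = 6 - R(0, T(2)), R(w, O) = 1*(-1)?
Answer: 231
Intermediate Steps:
T(U) = -U**2/3
R(w, O) = -1
s = 7 (s = 6 - 1*(-1) = 6 + 1 = 7)
(-s)*(-17 - 1*16) = (-1*7)*(-17 - 1*16) = -7*(-17 - 16) = -7*(-33) = 231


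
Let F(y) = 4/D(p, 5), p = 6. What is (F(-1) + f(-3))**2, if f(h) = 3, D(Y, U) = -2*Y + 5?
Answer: 289/49 ≈ 5.8980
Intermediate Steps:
D(Y, U) = 5 - 2*Y
F(y) = -4/7 (F(y) = 4/(5 - 2*6) = 4/(5 - 12) = 4/(-7) = 4*(-1/7) = -4/7)
(F(-1) + f(-3))**2 = (-4/7 + 3)**2 = (17/7)**2 = 289/49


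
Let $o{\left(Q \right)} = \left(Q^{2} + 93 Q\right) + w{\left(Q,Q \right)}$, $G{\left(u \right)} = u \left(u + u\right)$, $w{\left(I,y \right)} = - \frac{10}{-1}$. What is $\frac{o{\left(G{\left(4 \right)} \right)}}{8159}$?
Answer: $\frac{4010}{8159} \approx 0.49148$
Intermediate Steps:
$w{\left(I,y \right)} = 10$ ($w{\left(I,y \right)} = \left(-10\right) \left(-1\right) = 10$)
$G{\left(u \right)} = 2 u^{2}$ ($G{\left(u \right)} = u 2 u = 2 u^{2}$)
$o{\left(Q \right)} = 10 + Q^{2} + 93 Q$ ($o{\left(Q \right)} = \left(Q^{2} + 93 Q\right) + 10 = 10 + Q^{2} + 93 Q$)
$\frac{o{\left(G{\left(4 \right)} \right)}}{8159} = \frac{10 + \left(2 \cdot 4^{2}\right)^{2} + 93 \cdot 2 \cdot 4^{2}}{8159} = \left(10 + \left(2 \cdot 16\right)^{2} + 93 \cdot 2 \cdot 16\right) \frac{1}{8159} = \left(10 + 32^{2} + 93 \cdot 32\right) \frac{1}{8159} = \left(10 + 1024 + 2976\right) \frac{1}{8159} = 4010 \cdot \frac{1}{8159} = \frac{4010}{8159}$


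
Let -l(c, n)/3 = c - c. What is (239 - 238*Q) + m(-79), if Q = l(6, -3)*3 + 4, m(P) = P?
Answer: -792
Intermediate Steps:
l(c, n) = 0 (l(c, n) = -3*(c - c) = -3*0 = 0)
Q = 4 (Q = 0*3 + 4 = 0 + 4 = 4)
(239 - 238*Q) + m(-79) = (239 - 238*4) - 79 = (239 - 952) - 79 = -713 - 79 = -792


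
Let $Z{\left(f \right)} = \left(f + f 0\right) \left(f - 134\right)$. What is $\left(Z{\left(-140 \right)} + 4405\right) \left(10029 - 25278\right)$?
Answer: $-652123485$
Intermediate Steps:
$Z{\left(f \right)} = f \left(-134 + f\right)$ ($Z{\left(f \right)} = \left(f + 0\right) \left(-134 + f\right) = f \left(-134 + f\right)$)
$\left(Z{\left(-140 \right)} + 4405\right) \left(10029 - 25278\right) = \left(- 140 \left(-134 - 140\right) + 4405\right) \left(10029 - 25278\right) = \left(\left(-140\right) \left(-274\right) + 4405\right) \left(-15249\right) = \left(38360 + 4405\right) \left(-15249\right) = 42765 \left(-15249\right) = -652123485$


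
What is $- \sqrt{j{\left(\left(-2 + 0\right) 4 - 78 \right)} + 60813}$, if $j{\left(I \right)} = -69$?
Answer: $- 2 \sqrt{15186} \approx -246.46$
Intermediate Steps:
$- \sqrt{j{\left(\left(-2 + 0\right) 4 - 78 \right)} + 60813} = - \sqrt{-69 + 60813} = - \sqrt{60744} = - 2 \sqrt{15186}$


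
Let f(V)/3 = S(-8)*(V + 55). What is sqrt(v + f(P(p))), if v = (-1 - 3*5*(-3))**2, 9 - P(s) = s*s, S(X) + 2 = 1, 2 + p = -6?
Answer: 44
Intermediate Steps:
p = -8 (p = -2 - 6 = -8)
S(X) = -1 (S(X) = -2 + 1 = -1)
P(s) = 9 - s**2 (P(s) = 9 - s*s = 9 - s**2)
f(V) = -165 - 3*V (f(V) = 3*(-(V + 55)) = 3*(-(55 + V)) = 3*(-55 - V) = -165 - 3*V)
v = 1936 (v = (-1 - 15*(-3))**2 = (-1 + 45)**2 = 44**2 = 1936)
sqrt(v + f(P(p))) = sqrt(1936 + (-165 - 3*(9 - 1*(-8)**2))) = sqrt(1936 + (-165 - 3*(9 - 1*64))) = sqrt(1936 + (-165 - 3*(9 - 64))) = sqrt(1936 + (-165 - 3*(-55))) = sqrt(1936 + (-165 + 165)) = sqrt(1936 + 0) = sqrt(1936) = 44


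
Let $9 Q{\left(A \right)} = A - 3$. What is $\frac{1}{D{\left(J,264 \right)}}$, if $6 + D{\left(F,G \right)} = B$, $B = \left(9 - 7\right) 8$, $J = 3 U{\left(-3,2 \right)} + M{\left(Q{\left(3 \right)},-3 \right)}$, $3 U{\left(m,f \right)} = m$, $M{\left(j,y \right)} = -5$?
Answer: $\frac{1}{10} \approx 0.1$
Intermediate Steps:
$Q{\left(A \right)} = - \frac{1}{3} + \frac{A}{9}$ ($Q{\left(A \right)} = \frac{A - 3}{9} = \frac{-3 + A}{9} = - \frac{1}{3} + \frac{A}{9}$)
$U{\left(m,f \right)} = \frac{m}{3}$
$J = -8$ ($J = 3 \cdot \frac{1}{3} \left(-3\right) - 5 = 3 \left(-1\right) - 5 = -3 - 5 = -8$)
$B = 16$ ($B = 2 \cdot 8 = 16$)
$D{\left(F,G \right)} = 10$ ($D{\left(F,G \right)} = -6 + 16 = 10$)
$\frac{1}{D{\left(J,264 \right)}} = \frac{1}{10}$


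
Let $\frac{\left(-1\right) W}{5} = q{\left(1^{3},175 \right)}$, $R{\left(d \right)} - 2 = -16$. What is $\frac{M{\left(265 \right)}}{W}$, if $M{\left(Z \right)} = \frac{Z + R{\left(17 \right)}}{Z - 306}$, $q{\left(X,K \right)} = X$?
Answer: $\frac{251}{205} \approx 1.2244$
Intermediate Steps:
$R{\left(d \right)} = -14$ ($R{\left(d \right)} = 2 - 16 = -14$)
$W = -5$ ($W = - 5 \cdot 1^{3} = \left(-5\right) 1 = -5$)
$M{\left(Z \right)} = \frac{-14 + Z}{-306 + Z}$ ($M{\left(Z \right)} = \frac{Z - 14}{Z - 306} = \frac{-14 + Z}{-306 + Z}$)
$\frac{M{\left(265 \right)}}{W} = \frac{\frac{1}{-306 + 265} \left(-14 + 265\right)}{-5} = \frac{1}{-41} \cdot 251 \left(- \frac{1}{5}\right) = \left(- \frac{1}{41}\right) 251 \left(- \frac{1}{5}\right) = \left(- \frac{251}{41}\right) \left(- \frac{1}{5}\right) = \frac{251}{205}$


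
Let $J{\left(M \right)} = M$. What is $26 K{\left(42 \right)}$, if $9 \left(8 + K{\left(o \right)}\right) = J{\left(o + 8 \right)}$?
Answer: $- \frac{572}{9} \approx -63.556$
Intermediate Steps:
$K{\left(o \right)} = - \frac{64}{9} + \frac{o}{9}$ ($K{\left(o \right)} = -8 + \frac{o + 8}{9} = -8 + \frac{8 + o}{9} = -8 + \left(\frac{8}{9} + \frac{o}{9}\right) = - \frac{64}{9} + \frac{o}{9}$)
$26 K{\left(42 \right)} = 26 \left(- \frac{64}{9} + \frac{1}{9} \cdot 42\right) = 26 \left(- \frac{64}{9} + \frac{14}{3}\right) = 26 \left(- \frac{22}{9}\right) = - \frac{572}{9}$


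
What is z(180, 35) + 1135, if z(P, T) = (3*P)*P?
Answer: 98335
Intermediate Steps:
z(P, T) = 3*P**2
z(180, 35) + 1135 = 3*180**2 + 1135 = 3*32400 + 1135 = 97200 + 1135 = 98335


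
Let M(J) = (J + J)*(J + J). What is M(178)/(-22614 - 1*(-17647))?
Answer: -126736/4967 ≈ -25.516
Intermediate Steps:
M(J) = 4*J² (M(J) = (2*J)*(2*J) = 4*J²)
M(178)/(-22614 - 1*(-17647)) = (4*178²)/(-22614 - 1*(-17647)) = (4*31684)/(-22614 + 17647) = 126736/(-4967) = 126736*(-1/4967) = -126736/4967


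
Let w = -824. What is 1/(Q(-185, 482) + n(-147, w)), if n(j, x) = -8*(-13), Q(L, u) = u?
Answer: 1/586 ≈ 0.0017065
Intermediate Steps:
n(j, x) = 104
1/(Q(-185, 482) + n(-147, w)) = 1/(482 + 104) = 1/586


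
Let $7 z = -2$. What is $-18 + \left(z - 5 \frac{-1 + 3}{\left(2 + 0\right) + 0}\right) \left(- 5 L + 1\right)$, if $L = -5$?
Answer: $- \frac{1088}{7} \approx -155.43$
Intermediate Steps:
$z = - \frac{2}{7}$ ($z = \frac{1}{7} \left(-2\right) = - \frac{2}{7} \approx -0.28571$)
$-18 + \left(z - 5 \frac{-1 + 3}{\left(2 + 0\right) + 0}\right) \left(- 5 L + 1\right) = -18 + \left(- \frac{2}{7} - 5 \frac{-1 + 3}{\left(2 + 0\right) + 0}\right) \left(\left(-5\right) \left(-5\right) + 1\right) = -18 + \left(- \frac{2}{7} - 5 \frac{2}{2 + 0}\right) \left(25 + 1\right) = -18 + \left(- \frac{2}{7} - 5 \cdot \frac{2}{2}\right) 26 = -18 + \left(- \frac{2}{7} - 5 \cdot 2 \cdot \frac{1}{2}\right) 26 = -18 + \left(- \frac{2}{7} - 5\right) 26 = -18 - \frac{962}{7} = - \frac{1088}{7}$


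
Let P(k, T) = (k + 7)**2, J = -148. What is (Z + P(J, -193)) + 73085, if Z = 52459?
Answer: 145425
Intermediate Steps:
P(k, T) = (7 + k)**2
(Z + P(J, -193)) + 73085 = (52459 + (7 - 148)**2) + 73085 = (52459 + (-141)**2) + 73085 = (52459 + 19881) + 73085 = 72340 + 73085 = 145425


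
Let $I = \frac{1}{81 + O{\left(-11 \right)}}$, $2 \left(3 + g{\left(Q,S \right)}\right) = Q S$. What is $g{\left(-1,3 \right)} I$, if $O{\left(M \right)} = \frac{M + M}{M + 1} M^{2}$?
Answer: $- \frac{45}{3472} \approx -0.012961$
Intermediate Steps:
$O{\left(M \right)} = \frac{2 M^{3}}{1 + M}$ ($O{\left(M \right)} = \frac{2 M}{1 + M} M^{2} = \frac{2 M^{3}}{1 + M}$)
$g{\left(Q,S \right)} = -3 + \frac{Q S}{2}$
$I = \frac{5}{1736}$ ($I = \frac{1}{81 + \frac{2 \left(-11\right)^{3}}{1 - 11}} = \frac{1}{81 + 2 \left(-1331\right) \frac{1}{-10}} = \frac{1}{81 + 2 \left(-1331\right) \left(- \frac{1}{10}\right)} = \frac{1}{81 + \frac{1331}{5}} = \frac{1}{\frac{1736}{5}} = \frac{5}{1736} \approx 0.0028802$)
$g{\left(-1,3 \right)} I = \left(-3 + \frac{1}{2} \left(-1\right) 3\right) \frac{5}{1736} = \left(-3 - \frac{3}{2}\right) \frac{5}{1736} = \left(- \frac{9}{2}\right) \frac{5}{1736} = - \frac{45}{3472}$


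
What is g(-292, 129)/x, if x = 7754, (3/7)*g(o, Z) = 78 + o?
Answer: -749/11631 ≈ -0.064397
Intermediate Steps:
g(o, Z) = 182 + 7*o/3 (g(o, Z) = 7*(78 + o)/3 = 182 + 7*o/3)
g(-292, 129)/x = (182 + (7/3)*(-292))/7754 = (182 - 2044/3)*(1/7754) = -1498/3*1/7754 = -749/11631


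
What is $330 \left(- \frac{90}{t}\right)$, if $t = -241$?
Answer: $\frac{29700}{241} \approx 123.24$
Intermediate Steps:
$330 \left(- \frac{90}{t}\right) = 330 \left(- \frac{90}{-241}\right) = 330 \left(\left(-90\right) \left(- \frac{1}{241}\right)\right) = 330 \cdot \frac{90}{241} = \frac{29700}{241}$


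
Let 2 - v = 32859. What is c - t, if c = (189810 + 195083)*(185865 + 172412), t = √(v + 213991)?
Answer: 137898309361 - 3*√20126 ≈ 1.3790e+11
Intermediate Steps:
v = -32857 (v = 2 - 1*32859 = 2 - 32859 = -32857)
t = 3*√20126 (t = √(-32857 + 213991) = √181134 = 3*√20126 ≈ 425.60)
c = 137898309361 (c = 384893*358277 = 137898309361)
c - t = 137898309361 - 3*√20126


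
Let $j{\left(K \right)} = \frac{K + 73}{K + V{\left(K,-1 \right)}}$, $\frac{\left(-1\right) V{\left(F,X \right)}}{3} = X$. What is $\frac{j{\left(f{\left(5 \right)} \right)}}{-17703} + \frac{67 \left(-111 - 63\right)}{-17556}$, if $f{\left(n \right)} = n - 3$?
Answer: $\frac{1635859}{2466618} \approx 0.6632$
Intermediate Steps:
$f{\left(n \right)} = -3 + n$ ($f{\left(n \right)} = n - 3 = -3 + n$)
$V{\left(F,X \right)} = - 3 X$
$j{\left(K \right)} = \frac{73 + K}{3 + K}$ ($j{\left(K \right)} = \frac{K + 73}{K - -3} = \frac{73 + K}{K + 3} = \frac{73 + K}{3 + K}$)
$\frac{j{\left(f{\left(5 \right)} \right)}}{-17703} + \frac{67 \left(-111 - 63\right)}{-17556} = \frac{\frac{1}{3 + \left(-3 + 5\right)} \left(73 + \left(-3 + 5\right)\right)}{-17703} + \frac{67 \left(-111 - 63\right)}{-17556} = \frac{73 + 2}{3 + 2} \left(- \frac{1}{17703}\right) + 67 \left(-174\right) \left(- \frac{1}{17556}\right) = \frac{1}{5} \cdot 75 \left(- \frac{1}{17703}\right) - - \frac{1943}{2926} = \frac{1}{5} \cdot 75 \left(- \frac{1}{17703}\right) + \frac{1943}{2926} = 15 \left(- \frac{1}{17703}\right) + \frac{1943}{2926} = - \frac{5}{5901} + \frac{1943}{2926} = \frac{1635859}{2466618}$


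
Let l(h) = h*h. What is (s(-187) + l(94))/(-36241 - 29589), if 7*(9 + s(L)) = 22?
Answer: -61811/460810 ≈ -0.13414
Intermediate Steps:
s(L) = -41/7 (s(L) = -9 + (⅐)*22 = -9 + 22/7 = -41/7)
l(h) = h²
(s(-187) + l(94))/(-36241 - 29589) = (-41/7 + 94²)/(-36241 - 29589) = (-41/7 + 8836)/(-65830) = (61811/7)*(-1/65830) = -61811/460810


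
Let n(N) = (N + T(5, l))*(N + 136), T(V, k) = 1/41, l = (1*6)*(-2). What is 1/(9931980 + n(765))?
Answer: 41/435471946 ≈ 9.4151e-8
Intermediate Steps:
l = -12 (l = 6*(-2) = -12)
T(V, k) = 1/41
n(N) = (136 + N)*(1/41 + N) (n(N) = (N + 1/41)*(N + 136) = (1/41 + N)*(136 + N) = (136 + N)*(1/41 + N))
1/(9931980 + n(765)) = 1/(9931980 + (136/41 + 765² + (5577/41)*765)) = 1/(9931980 + (136/41 + 585225 + 4266405/41)) = 1/(9931980 + 28260766/41) = 1/(435471946/41) = 41/435471946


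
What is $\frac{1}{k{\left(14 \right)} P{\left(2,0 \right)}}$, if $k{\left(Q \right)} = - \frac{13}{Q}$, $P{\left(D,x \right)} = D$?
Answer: $- \frac{7}{13} \approx -0.53846$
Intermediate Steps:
$\frac{1}{k{\left(14 \right)} P{\left(2,0 \right)}} = \frac{1}{- \frac{13}{14} \cdot 2} = \frac{1}{\left(-13\right) \frac{1}{14} \cdot 2} = \frac{1}{\left(- \frac{13}{14}\right) 2} = \frac{1}{- \frac{13}{7}} = - \frac{7}{13}$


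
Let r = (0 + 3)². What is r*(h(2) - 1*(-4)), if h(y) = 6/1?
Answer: 90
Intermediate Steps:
h(y) = 6 (h(y) = 6*1 = 6)
r = 9 (r = 3² = 9)
r*(h(2) - 1*(-4)) = 9*(6 - 1*(-4)) = 9*(6 + 4) = 9*10 = 90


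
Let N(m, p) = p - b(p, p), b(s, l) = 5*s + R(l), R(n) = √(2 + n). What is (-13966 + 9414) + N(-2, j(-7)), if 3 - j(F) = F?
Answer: -4592 - 2*√3 ≈ -4595.5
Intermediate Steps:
j(F) = 3 - F
b(s, l) = √(2 + l) + 5*s (b(s, l) = 5*s + √(2 + l) = √(2 + l) + 5*s)
N(m, p) = -√(2 + p) - 4*p (N(m, p) = p - (√(2 + p) + 5*p) = p + (-√(2 + p) - 5*p) = -√(2 + p) - 4*p)
(-13966 + 9414) + N(-2, j(-7)) = (-13966 + 9414) + (-√(2 + (3 - 1*(-7))) - 4*(3 - 1*(-7))) = -4552 + (-√(2 + (3 + 7)) - 4*(3 + 7)) = -4552 + (-√(2 + 10) - 4*10) = -4552 + (-√12 - 40) = -4552 + (-2*√3 - 40) = -4552 + (-40 - 2*√3) = -4592 - 2*√3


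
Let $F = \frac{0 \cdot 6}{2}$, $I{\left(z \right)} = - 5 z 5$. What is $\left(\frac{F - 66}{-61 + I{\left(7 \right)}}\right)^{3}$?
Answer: $\frac{35937}{1643032} \approx 0.021872$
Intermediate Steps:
$I{\left(z \right)} = - 25 z$
$F = 0$ ($F = 0 \cdot \frac{1}{2} = 0$)
$\left(\frac{F - 66}{-61 + I{\left(7 \right)}}\right)^{3} = \left(\frac{0 - 66}{-61 - 175}\right)^{3} = \left(\frac{0 - 66}{-236}\right)^{3} = \left(\left(-66\right) \left(- \frac{1}{236}\right)\right)^{3} = \left(\frac{33}{118}\right)^{3} = \frac{35937}{1643032}$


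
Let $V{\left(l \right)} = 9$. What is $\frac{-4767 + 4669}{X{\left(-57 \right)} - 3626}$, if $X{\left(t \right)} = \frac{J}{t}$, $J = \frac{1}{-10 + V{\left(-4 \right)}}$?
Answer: $\frac{5586}{206681} \approx 0.027027$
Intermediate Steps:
$J = -1$ ($J = \frac{1}{-10 + 9} = \frac{1}{-1} = -1$)
$X{\left(t \right)} = - \frac{1}{t}$
$\frac{-4767 + 4669}{X{\left(-57 \right)} - 3626} = \frac{-4767 + 4669}{- \frac{1}{-57} - 3626} = - \frac{98}{\left(-1\right) \left(- \frac{1}{57}\right) - 3626} = - \frac{98}{\frac{1}{57} - 3626} = - \frac{98}{- \frac{206681}{57}} = \left(-98\right) \left(- \frac{57}{206681}\right) = \frac{5586}{206681}$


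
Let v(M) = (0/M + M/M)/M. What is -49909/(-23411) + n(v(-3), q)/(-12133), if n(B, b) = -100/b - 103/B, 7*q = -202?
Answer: 5492846168/2608055633 ≈ 2.1061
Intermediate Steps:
q = -202/7 (q = (⅐)*(-202) = -202/7 ≈ -28.857)
v(M) = 1/M (v(M) = (0 + 1)/M = 1/M)
n(B, b) = -103/B - 100/b
-49909/(-23411) + n(v(-3), q)/(-12133) = -49909/(-23411) + (-103/(1/(-3)) - 100/(-202/7))/(-12133) = -49909*(-1/23411) + (-103/(-⅓) - 100*(-7/202))*(-1/12133) = 49909/23411 + (-103*(-3) + 350/101)*(-1/12133) = 49909/23411 + (309 + 350/101)*(-1/12133) = 49909/23411 + (31559/101)*(-1/12133) = 49909/23411 - 2869/111403 = 5492846168/2608055633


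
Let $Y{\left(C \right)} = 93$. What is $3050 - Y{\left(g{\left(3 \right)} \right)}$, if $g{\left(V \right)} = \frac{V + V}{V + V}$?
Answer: $2957$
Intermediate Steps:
$g{\left(V \right)} = 1$ ($g{\left(V \right)} = \frac{2 V}{2 V} = 2 V \frac{1}{2 V} = 1$)
$3050 - Y{\left(g{\left(3 \right)} \right)} = 3050 - 93 = 2957$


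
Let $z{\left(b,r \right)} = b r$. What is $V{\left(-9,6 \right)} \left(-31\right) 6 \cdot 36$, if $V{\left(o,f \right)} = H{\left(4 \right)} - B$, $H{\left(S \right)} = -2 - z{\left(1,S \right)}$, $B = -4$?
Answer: $13392$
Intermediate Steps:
$H{\left(S \right)} = -2 - S$ ($H{\left(S \right)} = -2 - 1 S = -2 - S$)
$V{\left(o,f \right)} = -2$ ($V{\left(o,f \right)} = \left(-2 - 4\right) - -4 = \left(-2 - 4\right) + 4 = -6 + 4 = -2$)
$V{\left(-9,6 \right)} \left(-31\right) 6 \cdot 36 = \left(-2\right) \left(-31\right) 6 \cdot 36 = 62 \cdot 216 = 13392$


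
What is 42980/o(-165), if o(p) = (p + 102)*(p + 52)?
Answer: 6140/1017 ≈ 6.0374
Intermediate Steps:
o(p) = (52 + p)*(102 + p) (o(p) = (102 + p)*(52 + p) = (52 + p)*(102 + p))
42980/o(-165) = 42980/(5304 + (-165)² + 154*(-165)) = 42980/(5304 + 27225 - 25410) = 42980/7119 = 42980*(1/7119) = 6140/1017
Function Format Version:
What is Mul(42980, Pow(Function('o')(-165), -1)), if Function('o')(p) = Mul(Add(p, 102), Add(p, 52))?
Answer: Rational(6140, 1017) ≈ 6.0374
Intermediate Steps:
Function('o')(p) = Mul(Add(52, p), Add(102, p)) (Function('o')(p) = Mul(Add(102, p), Add(52, p)) = Mul(Add(52, p), Add(102, p)))
Mul(42980, Pow(Function('o')(-165), -1)) = Mul(42980, Pow(Add(5304, Pow(-165, 2), Mul(154, -165)), -1)) = Mul(42980, Pow(Add(5304, 27225, -25410), -1)) = Mul(42980, Pow(7119, -1)) = Mul(42980, Rational(1, 7119)) = Rational(6140, 1017)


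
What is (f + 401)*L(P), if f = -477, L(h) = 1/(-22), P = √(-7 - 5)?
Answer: 38/11 ≈ 3.4545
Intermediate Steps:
P = 2*I*√3 (P = √(-12) = 2*I*√3 ≈ 3.4641*I)
L(h) = -1/22
(f + 401)*L(P) = (-477 + 401)*(-1/22) = -76*(-1/22) = 38/11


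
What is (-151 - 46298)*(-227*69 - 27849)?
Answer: 2021088888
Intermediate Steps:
(-151 - 46298)*(-227*69 - 27849) = -46449*(-15663 - 27849) = -46449*(-43512) = 2021088888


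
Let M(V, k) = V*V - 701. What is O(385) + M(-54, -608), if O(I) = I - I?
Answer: 2215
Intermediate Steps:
O(I) = 0
M(V, k) = -701 + V**2 (M(V, k) = V**2 - 701 = -701 + V**2)
O(385) + M(-54, -608) = 0 + (-701 + (-54)**2) = 0 + (-701 + 2916) = 0 + 2215 = 2215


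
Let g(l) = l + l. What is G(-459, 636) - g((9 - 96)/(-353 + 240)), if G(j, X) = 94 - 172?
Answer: -8988/113 ≈ -79.540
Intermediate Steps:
G(j, X) = -78
g(l) = 2*l
G(-459, 636) - g((9 - 96)/(-353 + 240)) = -78 - 2*(9 - 96)/(-353 + 240) = -78 - 2*(-87/(-113)) = -78 - 2*(-87*(-1/113)) = -78 - 2*87/113 = -78 - 1*174/113 = -78 - 174/113 = -8988/113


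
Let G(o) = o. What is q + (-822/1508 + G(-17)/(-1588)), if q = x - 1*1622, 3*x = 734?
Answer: -2474689007/1796028 ≈ -1377.9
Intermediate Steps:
x = 734/3 (x = (⅓)*734 = 734/3 ≈ 244.67)
q = -4132/3 (q = 734/3 - 1*1622 = 734/3 - 1622 = -4132/3 ≈ -1377.3)
q + (-822/1508 + G(-17)/(-1588)) = -4132/3 + (-822/1508 - 17/(-1588)) = -4132/3 + (-822*1/1508 - 17*(-1/1588)) = -4132/3 + (-411/754 + 17/1588) = -4132/3 - 319925/598676 = -2474689007/1796028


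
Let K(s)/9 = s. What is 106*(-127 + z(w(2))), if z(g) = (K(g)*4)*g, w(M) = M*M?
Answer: 47594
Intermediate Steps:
w(M) = M²
K(s) = 9*s
z(g) = 36*g² (z(g) = ((9*g)*4)*g = (36*g)*g = 36*g²)
106*(-127 + z(w(2))) = 106*(-127 + 36*(2²)²) = 106*(-127 + 36*4²) = 106*(-127 + 36*16) = 106*(-127 + 576) = 106*449 = 47594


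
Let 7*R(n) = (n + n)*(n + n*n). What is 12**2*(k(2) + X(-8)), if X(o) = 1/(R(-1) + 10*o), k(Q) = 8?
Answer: 5751/5 ≈ 1150.2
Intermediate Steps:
R(n) = 2*n*(n + n**2)/7 (R(n) = ((n + n)*(n + n*n))/7 = ((2*n)*(n + n**2))/7 = (2*n*(n + n**2))/7 = 2*n*(n + n**2)/7)
X(o) = 1/(10*o) (X(o) = 1/((2/7)*(-1)**2*(1 - 1) + 10*o) = 1/((2/7)*1*0 + 10*o) = 1/(0 + 10*o) = 1/(10*o))
12**2*(k(2) + X(-8)) = 12**2*(8 + (1/10)/(-8)) = 144*(8 + (1/10)*(-1/8)) = 144*(8 - 1/80) = 144*(639/80) = 5751/5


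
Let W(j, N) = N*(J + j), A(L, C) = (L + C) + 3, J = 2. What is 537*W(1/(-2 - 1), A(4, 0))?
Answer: 6265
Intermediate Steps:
A(L, C) = 3 + C + L (A(L, C) = (C + L) + 3 = 3 + C + L)
W(j, N) = N*(2 + j)
537*W(1/(-2 - 1), A(4, 0)) = 537*((3 + 0 + 4)*(2 + 1/(-2 - 1))) = 537*(7*(2 + 1/(-3))) = 537*(7*(2 - ⅓)) = 537*(7*(5/3)) = 537*(35/3) = 6265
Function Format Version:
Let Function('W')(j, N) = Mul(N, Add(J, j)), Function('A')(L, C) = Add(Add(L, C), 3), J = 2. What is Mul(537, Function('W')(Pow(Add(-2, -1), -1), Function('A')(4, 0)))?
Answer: 6265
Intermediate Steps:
Function('A')(L, C) = Add(3, C, L) (Function('A')(L, C) = Add(Add(C, L), 3) = Add(3, C, L))
Function('W')(j, N) = Mul(N, Add(2, j))
Mul(537, Function('W')(Pow(Add(-2, -1), -1), Function('A')(4, 0))) = Mul(537, Mul(Add(3, 0, 4), Add(2, Pow(Add(-2, -1), -1)))) = Mul(537, Mul(7, Add(2, Pow(-3, -1)))) = Mul(537, Mul(7, Add(2, Rational(-1, 3)))) = Mul(537, Mul(7, Rational(5, 3))) = Mul(537, Rational(35, 3)) = 6265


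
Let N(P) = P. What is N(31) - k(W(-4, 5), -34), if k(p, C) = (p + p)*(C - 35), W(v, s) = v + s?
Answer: 169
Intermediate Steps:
W(v, s) = s + v
k(p, C) = 2*p*(-35 + C) (k(p, C) = (2*p)*(-35 + C) = 2*p*(-35 + C))
N(31) - k(W(-4, 5), -34) = 31 - 2*(5 - 4)*(-35 - 34) = 31 - 2*(-69) = 31 - 1*(-138) = 31 + 138 = 169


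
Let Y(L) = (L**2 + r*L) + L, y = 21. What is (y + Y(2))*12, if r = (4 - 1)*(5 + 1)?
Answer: 756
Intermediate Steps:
r = 18 (r = 3*6 = 18)
Y(L) = L**2 + 19*L (Y(L) = (L**2 + 18*L) + L = L**2 + 19*L)
(y + Y(2))*12 = (21 + 2*(19 + 2))*12 = (21 + 2*21)*12 = (21 + 42)*12 = 63*12 = 756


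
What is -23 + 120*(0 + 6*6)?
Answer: 4297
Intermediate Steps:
-23 + 120*(0 + 6*6) = -23 + 120*(0 + 36) = -23 + 120*36 = -23 + 4320 = 4297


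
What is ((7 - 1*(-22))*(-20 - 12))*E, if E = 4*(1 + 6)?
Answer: -25984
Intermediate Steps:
E = 28 (E = 4*7 = 28)
((7 - 1*(-22))*(-20 - 12))*E = ((7 - 1*(-22))*(-20 - 12))*28 = ((7 + 22)*(-32))*28 = (29*(-32))*28 = -928*28 = -25984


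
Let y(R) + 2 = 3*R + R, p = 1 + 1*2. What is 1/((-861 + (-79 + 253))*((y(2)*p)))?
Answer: -1/12366 ≈ -8.0867e-5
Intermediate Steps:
p = 3 (p = 1 + 2 = 3)
y(R) = -2 + 4*R (y(R) = -2 + (3*R + R) = -2 + 4*R)
1/((-861 + (-79 + 253))*((y(2)*p))) = 1/((-861 + (-79 + 253))*(((-2 + 4*2)*3))) = 1/((-861 + 174)*(((-2 + 8)*3))) = 1/((-687)*((6*3))) = -1/687/18 = -1/687*1/18 = -1/12366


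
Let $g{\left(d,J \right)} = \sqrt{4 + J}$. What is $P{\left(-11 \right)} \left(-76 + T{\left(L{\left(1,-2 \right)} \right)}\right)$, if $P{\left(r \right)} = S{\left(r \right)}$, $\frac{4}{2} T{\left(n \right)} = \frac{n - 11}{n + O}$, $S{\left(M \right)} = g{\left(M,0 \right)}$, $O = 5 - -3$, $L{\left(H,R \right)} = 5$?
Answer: $- \frac{1982}{13} \approx -152.46$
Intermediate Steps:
$O = 8$ ($O = 5 + 3 = 8$)
$S{\left(M \right)} = 2$ ($S{\left(M \right)} = \sqrt{4 + 0} = \sqrt{4} = 2$)
$T{\left(n \right)} = \frac{-11 + n}{2 \left(8 + n\right)}$ ($T{\left(n \right)} = \frac{\left(n - 11\right) \frac{1}{n + 8}}{2} = \frac{\left(-11 + n\right) \frac{1}{8 + n}}{2} = \frac{\frac{1}{8 + n} \left(-11 + n\right)}{2} = \frac{-11 + n}{2 \left(8 + n\right)}$)
$P{\left(r \right)} = 2$
$P{\left(-11 \right)} \left(-76 + T{\left(L{\left(1,-2 \right)} \right)}\right) = 2 \left(-76 + \frac{-11 + 5}{2 \left(8 + 5\right)}\right) = 2 \left(-76 + \frac{1}{2} \cdot \frac{1}{13} \left(-6\right)\right) = 2 \left(-76 - \frac{3}{13}\right) = 2 \left(- \frac{991}{13}\right) = - \frac{1982}{13}$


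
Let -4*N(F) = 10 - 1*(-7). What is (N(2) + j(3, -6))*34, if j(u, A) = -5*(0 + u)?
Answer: -1309/2 ≈ -654.50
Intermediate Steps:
j(u, A) = -5*u
N(F) = -17/4 (N(F) = -(10 - 1*(-7))/4 = -(10 + 7)/4 = -1/4*17 = -17/4)
(N(2) + j(3, -6))*34 = (-17/4 - 5*3)*34 = (-17/4 - 15)*34 = -77/4*34 = -1309/2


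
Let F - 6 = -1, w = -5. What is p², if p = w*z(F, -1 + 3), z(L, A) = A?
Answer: 100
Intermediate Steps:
F = 5 (F = 6 - 1 = 5)
p = -10 (p = -5*(-1 + 3) = -5*2 = -10)
p² = (-10)² = 100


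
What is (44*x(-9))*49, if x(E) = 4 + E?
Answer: -10780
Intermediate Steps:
(44*x(-9))*49 = (44*(4 - 9))*49 = (44*(-5))*49 = -220*49 = -10780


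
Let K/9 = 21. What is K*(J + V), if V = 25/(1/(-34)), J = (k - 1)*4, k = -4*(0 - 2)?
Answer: -155358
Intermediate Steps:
k = 8 (k = -4*(-2) = 8)
K = 189 (K = 9*21 = 189)
J = 28 (J = (8 - 1)*4 = 7*4 = 28)
V = -850 (V = 25/(-1/34) = 25*(-34) = -850)
K*(J + V) = 189*(28 - 850) = 189*(-822) = -155358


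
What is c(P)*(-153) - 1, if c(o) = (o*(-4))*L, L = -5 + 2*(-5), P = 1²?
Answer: -9181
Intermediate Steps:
P = 1
L = -15 (L = -5 - 10 = -15)
c(o) = 60*o (c(o) = (o*(-4))*(-15) = -4*o*(-15) = 60*o)
c(P)*(-153) - 1 = (60*1)*(-153) - 1 = 60*(-153) - 1 = -9180 - 1 = -9181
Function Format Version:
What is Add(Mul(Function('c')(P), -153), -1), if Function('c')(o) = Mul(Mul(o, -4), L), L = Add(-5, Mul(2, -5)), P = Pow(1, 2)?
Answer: -9181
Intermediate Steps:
P = 1
L = -15 (L = Add(-5, -10) = -15)
Function('c')(o) = Mul(60, o) (Function('c')(o) = Mul(Mul(o, -4), -15) = Mul(Mul(-4, o), -15) = Mul(60, o))
Add(Mul(Function('c')(P), -153), -1) = Add(Mul(Mul(60, 1), -153), -1) = Add(Mul(60, -153), -1) = Add(-9180, -1) = -9181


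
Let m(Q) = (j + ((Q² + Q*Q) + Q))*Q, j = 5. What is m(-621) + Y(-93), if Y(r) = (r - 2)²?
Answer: -478574561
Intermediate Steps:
Y(r) = (-2 + r)²
m(Q) = Q*(5 + Q + 2*Q²) (m(Q) = (5 + ((Q² + Q*Q) + Q))*Q = (5 + ((Q² + Q²) + Q))*Q = (5 + (2*Q² + Q))*Q = (5 + (Q + 2*Q²))*Q = (5 + Q + 2*Q²)*Q = Q*(5 + Q + 2*Q²))
m(-621) + Y(-93) = -621*(5 - 621 + 2*(-621)²) + (-2 - 93)² = -621*(5 - 621 + 2*385641) + (-95)² = -621*(5 - 621 + 771282) + 9025 = -621*770666 + 9025 = -478583586 + 9025 = -478574561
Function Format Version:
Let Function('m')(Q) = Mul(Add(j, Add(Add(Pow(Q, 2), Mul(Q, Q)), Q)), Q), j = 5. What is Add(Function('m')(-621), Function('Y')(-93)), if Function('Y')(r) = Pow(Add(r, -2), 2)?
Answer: -478574561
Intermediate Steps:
Function('Y')(r) = Pow(Add(-2, r), 2)
Function('m')(Q) = Mul(Q, Add(5, Q, Mul(2, Pow(Q, 2)))) (Function('m')(Q) = Mul(Add(5, Add(Add(Pow(Q, 2), Mul(Q, Q)), Q)), Q) = Mul(Add(5, Add(Add(Pow(Q, 2), Pow(Q, 2)), Q)), Q) = Mul(Add(5, Add(Mul(2, Pow(Q, 2)), Q)), Q) = Mul(Add(5, Add(Q, Mul(2, Pow(Q, 2)))), Q) = Mul(Add(5, Q, Mul(2, Pow(Q, 2))), Q) = Mul(Q, Add(5, Q, Mul(2, Pow(Q, 2)))))
Add(Function('m')(-621), Function('Y')(-93)) = Add(Mul(-621, Add(5, -621, Mul(2, Pow(-621, 2)))), Pow(Add(-2, -93), 2)) = Add(Mul(-621, Add(5, -621, Mul(2, 385641))), Pow(-95, 2)) = Add(Mul(-621, Add(5, -621, 771282)), 9025) = Add(Mul(-621, 770666), 9025) = Add(-478583586, 9025) = -478574561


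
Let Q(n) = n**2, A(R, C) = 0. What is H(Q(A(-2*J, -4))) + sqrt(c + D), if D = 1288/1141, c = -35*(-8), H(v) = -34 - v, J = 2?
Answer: -34 + 16*sqrt(29177)/163 ≈ -17.233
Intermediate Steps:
c = 280
D = 184/163 (D = 1288*(1/1141) = 184/163 ≈ 1.1288)
H(Q(A(-2*J, -4))) + sqrt(c + D) = (-34 - 1*0**2) + sqrt(280 + 184/163) = (-34 - 1*0) + sqrt(45824/163) = (-34 + 0) + 16*sqrt(29177)/163 = -34 + 16*sqrt(29177)/163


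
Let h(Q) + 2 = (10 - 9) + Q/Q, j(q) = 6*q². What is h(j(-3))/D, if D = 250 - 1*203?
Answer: 0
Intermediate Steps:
D = 47 (D = 250 - 203 = 47)
h(Q) = 0 (h(Q) = -2 + ((10 - 9) + Q/Q) = -2 + (1 + 1) = -2 + 2 = 0)
h(j(-3))/D = 0/47 = 0*(1/47) = 0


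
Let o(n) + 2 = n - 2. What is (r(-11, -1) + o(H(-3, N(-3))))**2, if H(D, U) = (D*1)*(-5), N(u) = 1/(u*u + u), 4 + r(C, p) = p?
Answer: 36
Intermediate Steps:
r(C, p) = -4 + p
N(u) = 1/(u + u**2) (N(u) = 1/(u**2 + u) = 1/(u + u**2))
H(D, U) = -5*D (H(D, U) = D*(-5) = -5*D)
o(n) = -4 + n (o(n) = -2 + (n - 2) = -2 + (-2 + n) = -4 + n)
(r(-11, -1) + o(H(-3, N(-3))))**2 = ((-4 - 1) + (-4 - 5*(-3)))**2 = (-5 + (-4 + 15))**2 = (-5 + 11)**2 = 6**2 = 36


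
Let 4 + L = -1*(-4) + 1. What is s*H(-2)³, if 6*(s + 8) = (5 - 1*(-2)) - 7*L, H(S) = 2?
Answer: -64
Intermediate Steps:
L = 1 (L = -4 + (-1*(-4) + 1) = -4 + (4 + 1) = -4 + 5 = 1)
s = -8 (s = -8 + ((5 - 1*(-2)) - 7*1)/6 = -8 + ((5 + 2) - 7)/6 = -8 + (7 - 7)/6 = -8 + (⅙)*0 = -8 + 0 = -8)
s*H(-2)³ = -8*2³ = -8*8 = -64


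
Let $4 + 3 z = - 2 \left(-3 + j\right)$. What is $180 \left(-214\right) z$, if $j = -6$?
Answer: $-179760$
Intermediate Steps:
$z = \frac{14}{3}$ ($z = - \frac{4}{3} + \frac{\left(-2\right) \left(-3 - 6\right)}{3} = - \frac{4}{3} + \frac{\left(-2\right) \left(-9\right)}{3} = - \frac{4}{3} + \frac{1}{3} \cdot 18 = - \frac{4}{3} + 6 = \frac{14}{3} \approx 4.6667$)
$180 \left(-214\right) z = 180 \left(-214\right) \frac{14}{3} = \left(-38520\right) \frac{14}{3} = -179760$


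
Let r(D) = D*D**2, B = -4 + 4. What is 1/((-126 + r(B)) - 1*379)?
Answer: -1/505 ≈ -0.0019802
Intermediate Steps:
B = 0
r(D) = D**3
1/((-126 + r(B)) - 1*379) = 1/((-126 + 0**3) - 1*379) = 1/((-126 + 0) - 379) = 1/(-126 - 379) = 1/(-505) = -1/505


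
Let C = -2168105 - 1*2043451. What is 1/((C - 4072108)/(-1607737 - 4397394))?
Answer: 6005131/8283664 ≈ 0.72494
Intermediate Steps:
C = -4211556 (C = -2168105 - 2043451 = -4211556)
1/((C - 4072108)/(-1607737 - 4397394)) = 1/((-4211556 - 4072108)/(-1607737 - 4397394)) = 1/(-8283664/(-6005131)) = 1/(-8283664*(-1/6005131)) = 1/(8283664/6005131) = 6005131/8283664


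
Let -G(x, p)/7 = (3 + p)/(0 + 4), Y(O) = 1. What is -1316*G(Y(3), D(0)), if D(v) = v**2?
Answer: 6909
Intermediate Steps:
G(x, p) = -21/4 - 7*p/4 (G(x, p) = -7*(3 + p)/(0 + 4) = -7*(3 + p)/4 = -7*(3/4 + p/4) = -21/4 - 7*p/4)
-1316*G(Y(3), D(0)) = -1316*(-21/4 - 7/4*0**2) = -1316*(-21/4 - 7/4*0) = -1316*(-21/4 + 0) = -1316*(-21/4) = 6909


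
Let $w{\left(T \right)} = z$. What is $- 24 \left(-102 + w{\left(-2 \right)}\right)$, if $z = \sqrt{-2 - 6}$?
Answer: $2448 - 48 i \sqrt{2} \approx 2448.0 - 67.882 i$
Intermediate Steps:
$z = 2 i \sqrt{2}$ ($z = \sqrt{-8} = 2 i \sqrt{2} \approx 2.8284 i$)
$w{\left(T \right)} = 2 i \sqrt{2}$
$- 24 \left(-102 + w{\left(-2 \right)}\right) = - 24 \left(-102 + 2 i \sqrt{2}\right) = 2448 - 48 i \sqrt{2}$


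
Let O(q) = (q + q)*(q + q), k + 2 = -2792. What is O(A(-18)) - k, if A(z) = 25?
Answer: 5294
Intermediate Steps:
k = -2794 (k = -2 - 2792 = -2794)
O(q) = 4*q**2 (O(q) = (2*q)*(2*q) = 4*q**2)
O(A(-18)) - k = 4*25**2 - 1*(-2794) = 4*625 + 2794 = 2500 + 2794 = 5294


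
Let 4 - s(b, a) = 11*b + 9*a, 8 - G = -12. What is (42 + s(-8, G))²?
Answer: 2116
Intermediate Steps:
G = 20 (G = 8 - 1*(-12) = 8 + 12 = 20)
s(b, a) = 4 - 11*b - 9*a (s(b, a) = 4 - (11*b + 9*a) = 4 - (9*a + 11*b) = 4 + (-11*b - 9*a) = 4 - 11*b - 9*a)
(42 + s(-8, G))² = (42 + (4 - 11*(-8) - 9*20))² = (42 + (4 + 88 - 180))² = (42 - 88)² = (-46)² = 2116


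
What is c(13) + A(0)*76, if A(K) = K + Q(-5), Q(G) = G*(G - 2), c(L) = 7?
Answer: 2667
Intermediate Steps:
Q(G) = G*(-2 + G)
A(K) = 35 + K (A(K) = K - 5*(-2 - 5) = K - 5*(-7) = K + 35 = 35 + K)
c(13) + A(0)*76 = 7 + (35 + 0)*76 = 7 + 35*76 = 7 + 2660 = 2667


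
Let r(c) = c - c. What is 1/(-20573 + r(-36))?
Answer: -1/20573 ≈ -4.8607e-5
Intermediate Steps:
r(c) = 0
1/(-20573 + r(-36)) = 1/(-20573 + 0) = 1/(-20573) = -1/20573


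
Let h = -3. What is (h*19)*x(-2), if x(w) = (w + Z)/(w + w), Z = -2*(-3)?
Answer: 57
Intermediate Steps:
Z = 6
x(w) = (6 + w)/(2*w) (x(w) = (w + 6)/(w + w) = (6 + w)/((2*w)) = (6 + w)*(1/(2*w)) = (6 + w)/(2*w))
(h*19)*x(-2) = (-3*19)*((½)*(6 - 2)/(-2)) = -57*(-1)*4/(2*2) = -57*(-1) = 57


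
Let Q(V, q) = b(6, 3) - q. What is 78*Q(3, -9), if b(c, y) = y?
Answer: 936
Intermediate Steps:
Q(V, q) = 3 - q
78*Q(3, -9) = 78*(3 - 1*(-9)) = 78*(3 + 9) = 78*12 = 936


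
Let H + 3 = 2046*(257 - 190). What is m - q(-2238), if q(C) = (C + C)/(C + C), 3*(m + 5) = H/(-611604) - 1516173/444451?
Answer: -31117071637/4314730308 ≈ -7.2118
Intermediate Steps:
H = 137079 (H = -3 + 2046*(257 - 190) = -3 + 2046*67 = -3 + 137082 = 137079)
m = -26802341329/4314730308 (m = -5 + (137079/(-611604) - 1516173/444451)/3 = -5 + (137079*(-1/611604) - 1516173*1/444451)/3 = -5 + (-5077/22652 - 1516173/444451)/3 = -5 + (⅓)*(-5228689789/1438243436) = -5 - 5228689789/4314730308 = -26802341329/4314730308 ≈ -6.2118)
q(C) = 1 (q(C) = (2*C)/((2*C)) = (2*C)*(1/(2*C)) = 1)
m - q(-2238) = -26802341329/4314730308 - 1*1 = -26802341329/4314730308 - 1 = -31117071637/4314730308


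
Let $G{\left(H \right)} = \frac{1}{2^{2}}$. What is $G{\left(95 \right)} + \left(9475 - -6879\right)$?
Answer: $\frac{65417}{4} \approx 16354.0$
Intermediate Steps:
$G{\left(H \right)} = \frac{1}{4}$
$G{\left(95 \right)} + \left(9475 - -6879\right) = \frac{1}{4} + \left(9475 - -6879\right) = \frac{1}{4} + \left(9475 + 6879\right) = \frac{1}{4} + 16354 = \frac{65417}{4}$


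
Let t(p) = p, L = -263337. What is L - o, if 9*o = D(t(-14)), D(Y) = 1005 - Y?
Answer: -2371052/9 ≈ -2.6345e+5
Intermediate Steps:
o = 1019/9 (o = (1005 - 1*(-14))/9 = (1005 + 14)/9 = (⅑)*1019 = 1019/9 ≈ 113.22)
L - o = -263337 - 1*1019/9 = -263337 - 1019/9 = -2371052/9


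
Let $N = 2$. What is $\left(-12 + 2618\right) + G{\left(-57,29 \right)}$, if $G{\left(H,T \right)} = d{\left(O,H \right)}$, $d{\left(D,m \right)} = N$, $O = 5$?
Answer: $2608$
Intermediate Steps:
$d{\left(D,m \right)} = 2$
$G{\left(H,T \right)} = 2$
$\left(-12 + 2618\right) + G{\left(-57,29 \right)} = \left(-12 + 2618\right) + 2 = 2606 + 2 = 2608$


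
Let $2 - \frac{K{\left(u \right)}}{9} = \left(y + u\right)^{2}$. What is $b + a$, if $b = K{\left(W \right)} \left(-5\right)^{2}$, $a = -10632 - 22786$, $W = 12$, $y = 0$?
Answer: $-65368$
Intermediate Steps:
$a = -33418$ ($a = -10632 - 22786 = -33418$)
$K{\left(u \right)} = 18 - 9 u^{2}$ ($K{\left(u \right)} = 18 - 9 \left(0 + u\right)^{2} = 18 - 9 u^{2}$)
$b = -31950$ ($b = \left(18 - 9 \cdot 12^{2}\right) \left(-5\right)^{2} = \left(18 - 1296\right) 25 = \left(-1278\right) 25 = -31950$)
$b + a = -31950 - 33418 = -65368$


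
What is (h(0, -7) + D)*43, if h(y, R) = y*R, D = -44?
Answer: -1892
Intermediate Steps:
h(y, R) = R*y
(h(0, -7) + D)*43 = (-7*0 - 44)*43 = (0 - 44)*43 = -44*43 = -1892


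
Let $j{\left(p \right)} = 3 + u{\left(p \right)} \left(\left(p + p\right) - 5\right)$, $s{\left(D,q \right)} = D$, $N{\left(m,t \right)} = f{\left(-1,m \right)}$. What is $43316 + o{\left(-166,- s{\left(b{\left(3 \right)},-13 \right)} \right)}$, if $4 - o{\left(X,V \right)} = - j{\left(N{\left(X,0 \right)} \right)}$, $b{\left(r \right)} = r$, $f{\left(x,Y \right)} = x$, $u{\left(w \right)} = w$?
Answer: $43330$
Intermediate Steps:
$N{\left(m,t \right)} = -1$
$j{\left(p \right)} = 3 + p \left(-5 + 2 p\right)$ ($j{\left(p \right)} = 3 + p \left(\left(p + p\right) - 5\right) = 3 + p \left(2 p - 5\right) = 3 + p \left(-5 + 2 p\right)$)
$o{\left(X,V \right)} = 14$ ($o{\left(X,V \right)} = 4 - - (3 - -5 + 2 \left(-1\right)^{2}) = 4 - - (3 + 5 + 2 \cdot 1) = 4 - - (3 + 5 + 2) = 4 - \left(-1\right) 10 = 4 - -10 = 4 + 10 = 14$)
$43316 + o{\left(-166,- s{\left(b{\left(3 \right)},-13 \right)} \right)} = 43316 + 14 = 43330$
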